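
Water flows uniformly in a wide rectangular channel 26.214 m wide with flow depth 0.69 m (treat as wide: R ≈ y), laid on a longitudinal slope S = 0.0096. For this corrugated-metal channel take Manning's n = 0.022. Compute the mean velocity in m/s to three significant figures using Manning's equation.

A = b·y = 26.214 × 0.69 = 18.09 m²
Wide channel: R ≈ y = 0.69 m
Q = (1/n)·A·R^(2/3)·S^(1/2) = (1/0.022) × 18.09 × 0.6900^(2/3) × 0.0096^(1/2) = 62.90 m³/s
V = Q/A = 62.90/18.09 = 3.478 m/s

3.48 m/s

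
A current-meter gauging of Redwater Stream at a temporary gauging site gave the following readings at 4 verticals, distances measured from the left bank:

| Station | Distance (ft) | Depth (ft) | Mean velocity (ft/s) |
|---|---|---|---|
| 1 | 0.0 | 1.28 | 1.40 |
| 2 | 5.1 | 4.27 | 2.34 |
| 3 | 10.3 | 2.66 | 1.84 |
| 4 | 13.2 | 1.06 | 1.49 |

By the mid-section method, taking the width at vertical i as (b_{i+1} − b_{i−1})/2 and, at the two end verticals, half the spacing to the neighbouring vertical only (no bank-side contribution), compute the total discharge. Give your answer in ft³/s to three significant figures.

78.1 ft³/s

w_1 = (5.1 − 0.0)/2 = 2.55 ft; q_1 = 1.40 × 1.28 × 2.55 = 4.570 ft³/s
w_2 = (10.3 − 0.0)/2 = 5.15 ft; q_2 = 2.34 × 4.27 × 5.15 = 51.46 ft³/s
w_3 = (13.2 − 5.1)/2 = 4.05 ft; q_3 = 1.84 × 2.66 × 4.05 = 19.82 ft³/s
w_4 = (13.2 − 10.3)/2 = 1.45 ft; q_4 = 1.49 × 1.06 × 1.45 = 2.290 ft³/s
Q = Σ qᵢ = 78.14 ft³/s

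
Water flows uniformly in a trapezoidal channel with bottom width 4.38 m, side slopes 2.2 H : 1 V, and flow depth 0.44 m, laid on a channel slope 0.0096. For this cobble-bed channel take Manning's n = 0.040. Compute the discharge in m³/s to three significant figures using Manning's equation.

A = (b + z·y)·y = (4.38 + 2.2×0.44)×0.44 = 2.353 m²
P = b + 2y√(1+z²) = 4.38 + 2×0.44×√(1+2.2²) = 6.507 m
R = A/P = 2.353/6.507 = 0.3617 m
Q = (1/n)·A·R^(2/3)·S^(1/2) = (1/0.040) × 2.353 × 0.3617^(2/3) × 0.0096^(1/2) = 2.926 m³/s

2.93 m³/s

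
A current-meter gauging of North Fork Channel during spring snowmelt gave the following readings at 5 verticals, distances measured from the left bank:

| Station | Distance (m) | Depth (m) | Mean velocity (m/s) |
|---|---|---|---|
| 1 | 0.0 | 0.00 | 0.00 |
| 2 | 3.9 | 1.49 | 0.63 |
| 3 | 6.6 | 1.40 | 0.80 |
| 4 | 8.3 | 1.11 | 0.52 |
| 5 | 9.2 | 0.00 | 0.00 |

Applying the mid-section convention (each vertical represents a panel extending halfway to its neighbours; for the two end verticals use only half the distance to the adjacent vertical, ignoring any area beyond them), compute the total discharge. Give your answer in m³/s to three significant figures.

6.31 m³/s

w_2 = (6.6 − 0.0)/2 = 3.3 m; q_2 = 0.63 × 1.49 × 3.3 = 3.098 m³/s
w_3 = (8.3 − 3.9)/2 = 2.2 m; q_3 = 0.80 × 1.40 × 2.2 = 2.464 m³/s
w_4 = (9.2 − 6.6)/2 = 1.3 m; q_4 = 0.52 × 1.11 × 1.3 = 0.7504 m³/s
Stations 1, 5 contribute zero (depth or velocity is 0).
Q = Σ qᵢ = 6.312 m³/s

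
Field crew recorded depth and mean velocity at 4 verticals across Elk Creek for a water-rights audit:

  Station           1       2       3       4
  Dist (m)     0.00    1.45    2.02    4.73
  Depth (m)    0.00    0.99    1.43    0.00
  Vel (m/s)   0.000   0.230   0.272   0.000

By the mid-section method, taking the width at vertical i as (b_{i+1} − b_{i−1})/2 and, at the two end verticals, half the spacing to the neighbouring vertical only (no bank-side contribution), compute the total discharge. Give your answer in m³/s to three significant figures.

w_2 = (2.02 − 0.00)/2 = 1.01 m; q_2 = 0.230 × 0.99 × 1.01 = 0.2300 m³/s
w_3 = (4.73 − 1.45)/2 = 1.64 m; q_3 = 0.272 × 1.43 × 1.64 = 0.6379 m³/s
Stations 1, 4 contribute zero (depth or velocity is 0).
Q = Σ qᵢ = 0.8679 m³/s

0.868 m³/s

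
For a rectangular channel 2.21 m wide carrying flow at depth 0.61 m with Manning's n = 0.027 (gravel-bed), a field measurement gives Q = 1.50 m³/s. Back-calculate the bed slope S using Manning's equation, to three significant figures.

A = b·y = 2.21 × 0.61 = 1.348 m²
P = b + 2y = 2.21 + 2×0.61 = 3.430 m
R = A/P = 1.348/3.430 = 0.3930 m
S = (Q·n / (1·A·R^(2/3)))² = (1.50×0.027 / (1×1.348×0.5366))² = 0.003135

0.00313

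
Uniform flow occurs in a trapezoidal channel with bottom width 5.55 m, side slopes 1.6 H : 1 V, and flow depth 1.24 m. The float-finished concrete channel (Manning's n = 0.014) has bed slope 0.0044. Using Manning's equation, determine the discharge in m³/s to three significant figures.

A = (b + z·y)·y = (5.55 + 1.6×1.24)×1.24 = 9.342 m²
P = b + 2y√(1+z²) = 5.55 + 2×1.24×√(1+1.6²) = 10.23 m
R = A/P = 9.342/10.23 = 0.9133 m
Q = (1/n)·A·R^(2/3)·S^(1/2) = (1/0.014) × 9.342 × 0.9133^(2/3) × 0.0044^(1/2) = 41.67 m³/s

41.7 m³/s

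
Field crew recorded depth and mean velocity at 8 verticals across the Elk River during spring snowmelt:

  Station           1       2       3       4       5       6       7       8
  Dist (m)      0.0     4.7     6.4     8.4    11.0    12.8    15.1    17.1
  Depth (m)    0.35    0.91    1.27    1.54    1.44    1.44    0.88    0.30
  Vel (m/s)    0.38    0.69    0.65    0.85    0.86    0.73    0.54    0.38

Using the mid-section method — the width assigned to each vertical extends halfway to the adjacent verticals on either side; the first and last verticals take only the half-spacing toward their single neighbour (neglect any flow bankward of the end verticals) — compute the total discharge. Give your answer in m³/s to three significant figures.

12.9 m³/s

w_1 = (4.7 − 0.0)/2 = 2.35 m; q_1 = 0.38 × 0.35 × 2.35 = 0.3126 m³/s
w_2 = (6.4 − 0.0)/2 = 3.2 m; q_2 = 0.69 × 0.91 × 3.2 = 2.009 m³/s
w_3 = (8.4 − 4.7)/2 = 1.85 m; q_3 = 0.65 × 1.27 × 1.85 = 1.527 m³/s
w_4 = (11.0 − 6.4)/2 = 2.3 m; q_4 = 0.85 × 1.54 × 2.3 = 3.011 m³/s
w_5 = (12.8 − 8.4)/2 = 2.2 m; q_5 = 0.86 × 1.44 × 2.2 = 2.724 m³/s
w_6 = (15.1 − 11.0)/2 = 2.05 m; q_6 = 0.73 × 1.44 × 2.05 = 2.155 m³/s
w_7 = (17.1 − 12.8)/2 = 2.15 m; q_7 = 0.54 × 0.88 × 2.15 = 1.022 m³/s
w_8 = (17.1 − 15.1)/2 = 1 m; q_8 = 0.38 × 0.30 × 1 = 0.1140 m³/s
Q = Σ qᵢ = 12.87 m³/s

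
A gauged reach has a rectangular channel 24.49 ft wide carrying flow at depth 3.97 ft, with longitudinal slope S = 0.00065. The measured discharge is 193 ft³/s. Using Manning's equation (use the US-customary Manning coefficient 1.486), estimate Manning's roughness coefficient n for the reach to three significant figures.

A = b·y = 24.49 × 3.97 = 97.23 ft²
P = b + 2y = 24.49 + 2×3.97 = 32.43 ft
R = A/P = 97.23/32.43 = 2.998 ft
n = (1.486/Q)·A·R^(2/3)·S^(1/2) = (1.486/193) × 97.23 × 2.079 × 0.02550 = 0.03968

0.0397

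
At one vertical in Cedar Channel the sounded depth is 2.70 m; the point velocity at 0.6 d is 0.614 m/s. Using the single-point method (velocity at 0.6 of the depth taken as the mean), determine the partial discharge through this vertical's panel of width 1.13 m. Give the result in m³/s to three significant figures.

1.87 m³/s

v̄ = v₀.₆ = 0.614 m/s
q = v̄ × d × w = 0.6140 × 2.70 × 1.13 = 1.873 m³/s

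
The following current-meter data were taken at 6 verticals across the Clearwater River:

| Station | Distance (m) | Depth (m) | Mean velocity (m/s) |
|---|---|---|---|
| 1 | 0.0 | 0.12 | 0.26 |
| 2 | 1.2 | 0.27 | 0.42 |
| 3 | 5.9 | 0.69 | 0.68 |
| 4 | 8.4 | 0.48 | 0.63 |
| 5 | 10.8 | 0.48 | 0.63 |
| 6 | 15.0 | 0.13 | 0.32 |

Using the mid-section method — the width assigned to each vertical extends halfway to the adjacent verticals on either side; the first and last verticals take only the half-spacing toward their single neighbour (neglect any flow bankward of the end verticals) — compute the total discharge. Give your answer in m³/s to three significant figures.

3.87 m³/s

w_1 = (1.2 − 0.0)/2 = 0.6 m; q_1 = 0.26 × 0.12 × 0.6 = 0.01872 m³/s
w_2 = (5.9 − 0.0)/2 = 2.95 m; q_2 = 0.42 × 0.27 × 2.95 = 0.3345 m³/s
w_3 = (8.4 − 1.2)/2 = 3.6 m; q_3 = 0.68 × 0.69 × 3.6 = 1.689 m³/s
w_4 = (10.8 − 5.9)/2 = 2.45 m; q_4 = 0.63 × 0.48 × 2.45 = 0.7409 m³/s
w_5 = (15.0 − 8.4)/2 = 3.3 m; q_5 = 0.63 × 0.48 × 3.3 = 0.9979 m³/s
w_6 = (15.0 − 10.8)/2 = 2.1 m; q_6 = 0.32 × 0.13 × 2.1 = 0.08736 m³/s
Q = Σ qᵢ = 3.869 m³/s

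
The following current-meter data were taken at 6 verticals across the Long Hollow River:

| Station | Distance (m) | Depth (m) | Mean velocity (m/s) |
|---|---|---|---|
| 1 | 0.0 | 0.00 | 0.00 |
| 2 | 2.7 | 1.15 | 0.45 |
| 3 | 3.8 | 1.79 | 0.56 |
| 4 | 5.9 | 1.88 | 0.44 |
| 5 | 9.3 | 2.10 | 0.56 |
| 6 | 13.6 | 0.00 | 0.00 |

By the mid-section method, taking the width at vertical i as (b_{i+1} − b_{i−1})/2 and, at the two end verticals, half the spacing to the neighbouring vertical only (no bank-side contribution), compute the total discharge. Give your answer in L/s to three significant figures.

w_2 = (3.8 − 0.0)/2 = 1.9 m; q_2 = 0.45 × 1.15 × 1.9 = 0.9833 m³/s
w_3 = (5.9 − 2.7)/2 = 1.6 m; q_3 = 0.56 × 1.79 × 1.6 = 1.604 m³/s
w_4 = (9.3 − 3.8)/2 = 2.75 m; q_4 = 0.44 × 1.88 × 2.75 = 2.275 m³/s
w_5 = (13.6 − 5.9)/2 = 3.85 m; q_5 = 0.56 × 2.10 × 3.85 = 4.528 m³/s
Stations 1, 6 contribute zero (depth or velocity is 0).
Q = Σ qᵢ = 9.389 m³/s
= 9.389 × 1000 = 9389 L/s

9390 L/s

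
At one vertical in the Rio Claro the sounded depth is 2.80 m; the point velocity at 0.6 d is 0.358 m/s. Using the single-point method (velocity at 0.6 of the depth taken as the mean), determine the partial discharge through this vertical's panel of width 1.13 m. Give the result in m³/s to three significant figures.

v̄ = v₀.₆ = 0.358 m/s
q = v̄ × d × w = 0.3580 × 2.80 × 1.13 = 1.133 m³/s

1.13 m³/s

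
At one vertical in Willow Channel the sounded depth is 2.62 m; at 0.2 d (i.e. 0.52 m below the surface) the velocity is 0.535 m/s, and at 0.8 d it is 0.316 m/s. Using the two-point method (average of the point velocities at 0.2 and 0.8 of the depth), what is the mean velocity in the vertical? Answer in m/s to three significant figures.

0.426 m/s

v̄ = (0.535 + 0.316) / 2 = 0.4255 m/s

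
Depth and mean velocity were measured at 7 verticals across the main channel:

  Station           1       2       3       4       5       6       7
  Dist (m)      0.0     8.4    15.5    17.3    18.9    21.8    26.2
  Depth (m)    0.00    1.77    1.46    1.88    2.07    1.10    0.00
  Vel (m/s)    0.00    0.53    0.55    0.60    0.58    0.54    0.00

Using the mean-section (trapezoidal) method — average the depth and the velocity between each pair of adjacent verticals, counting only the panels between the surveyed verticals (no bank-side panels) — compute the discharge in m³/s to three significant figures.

Panel 1-2: Δb = 8.4 m, d̄ = (0.00+1.77)/2 = 0.885, v̄ = (0.00+0.53)/2 = 0.265 → q = 8.4×0.885×0.265 = 1.970 m³/s
Panel 2-3: Δb = 7.1 m, d̄ = (1.77+1.46)/2 = 1.615, v̄ = (0.53+0.55)/2 = 0.54 → q = 7.1×1.615×0.54 = 6.192 m³/s
Panel 3-4: Δb = 1.8 m, d̄ = (1.46+1.88)/2 = 1.67, v̄ = (0.55+0.60)/2 = 0.575 → q = 1.8×1.67×0.575 = 1.728 m³/s
Panel 4-5: Δb = 1.6 m, d̄ = (1.88+2.07)/2 = 1.975, v̄ = (0.60+0.58)/2 = 0.59 → q = 1.6×1.975×0.59 = 1.864 m³/s
Panel 5-6: Δb = 2.9 m, d̄ = (2.07+1.10)/2 = 1.585, v̄ = (0.58+0.54)/2 = 0.56 → q = 2.9×1.585×0.56 = 2.574 m³/s
Panel 6-7: Δb = 4.4 m, d̄ = (1.10+0.00)/2 = 0.55, v̄ = (0.54+0.00)/2 = 0.27 → q = 4.4×0.55×0.27 = 0.6534 m³/s
Q = Σ q = 14.98 m³/s

15.0 m³/s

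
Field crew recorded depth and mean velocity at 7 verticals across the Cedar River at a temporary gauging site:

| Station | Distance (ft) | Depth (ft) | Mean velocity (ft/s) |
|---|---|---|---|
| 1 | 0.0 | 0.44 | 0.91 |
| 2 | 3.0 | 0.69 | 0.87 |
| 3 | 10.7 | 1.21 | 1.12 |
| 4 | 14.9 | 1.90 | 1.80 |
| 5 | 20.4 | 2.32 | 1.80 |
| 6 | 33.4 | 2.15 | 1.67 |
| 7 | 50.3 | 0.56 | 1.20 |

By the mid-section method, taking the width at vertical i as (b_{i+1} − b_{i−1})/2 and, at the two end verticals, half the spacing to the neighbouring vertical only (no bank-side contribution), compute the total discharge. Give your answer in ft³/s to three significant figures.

w_1 = (3.0 − 0.0)/2 = 1.5 ft; q_1 = 0.91 × 0.44 × 1.5 = 0.6006 ft³/s
w_2 = (10.7 − 0.0)/2 = 5.35 ft; q_2 = 0.87 × 0.69 × 5.35 = 3.212 ft³/s
w_3 = (14.9 − 3.0)/2 = 5.95 ft; q_3 = 1.12 × 1.21 × 5.95 = 8.063 ft³/s
w_4 = (20.4 − 10.7)/2 = 4.85 ft; q_4 = 1.80 × 1.90 × 4.85 = 16.59 ft³/s
w_5 = (33.4 − 14.9)/2 = 9.25 ft; q_5 = 1.80 × 2.32 × 9.25 = 38.63 ft³/s
w_6 = (50.3 − 20.4)/2 = 14.95 ft; q_6 = 1.67 × 2.15 × 14.95 = 53.68 ft³/s
w_7 = (50.3 − 33.4)/2 = 8.45 ft; q_7 = 1.20 × 0.56 × 8.45 = 5.678 ft³/s
Q = Σ qᵢ = 126.4 ft³/s

126 ft³/s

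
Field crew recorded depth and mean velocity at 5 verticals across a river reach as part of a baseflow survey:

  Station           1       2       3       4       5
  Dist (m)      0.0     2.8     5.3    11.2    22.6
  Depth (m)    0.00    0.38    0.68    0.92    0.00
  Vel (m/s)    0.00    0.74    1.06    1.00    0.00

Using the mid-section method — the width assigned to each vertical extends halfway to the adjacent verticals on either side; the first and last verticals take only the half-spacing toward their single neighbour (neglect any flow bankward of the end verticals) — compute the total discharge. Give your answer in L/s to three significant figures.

11700 L/s

w_2 = (5.3 − 0.0)/2 = 2.65 m; q_2 = 0.74 × 0.38 × 2.65 = 0.7452 m³/s
w_3 = (11.2 − 2.8)/2 = 4.2 m; q_3 = 1.06 × 0.68 × 4.2 = 3.027 m³/s
w_4 = (22.6 − 5.3)/2 = 8.65 m; q_4 = 1.00 × 0.92 × 8.65 = 7.958 m³/s
Stations 1, 5 contribute zero (depth or velocity is 0).
Q = Σ qᵢ = 11.73 m³/s
= 11.73 × 1000 = 11730 L/s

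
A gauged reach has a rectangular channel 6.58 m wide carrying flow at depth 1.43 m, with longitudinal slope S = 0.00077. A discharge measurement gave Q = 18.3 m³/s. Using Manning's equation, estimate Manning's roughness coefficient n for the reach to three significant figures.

A = b·y = 6.58 × 1.43 = 9.409 m²
P = b + 2y = 6.58 + 2×1.43 = 9.440 m
R = A/P = 9.409/9.440 = 0.9968 m
n = (1/Q)·A·R^(2/3)·S^(1/2) = (1/18.3) × 9.409 × 0.9978 × 0.02775 = 0.01424

0.0142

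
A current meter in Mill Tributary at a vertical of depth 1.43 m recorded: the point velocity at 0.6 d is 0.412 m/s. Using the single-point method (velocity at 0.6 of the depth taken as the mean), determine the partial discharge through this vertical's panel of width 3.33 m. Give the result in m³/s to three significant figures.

v̄ = v₀.₆ = 0.412 m/s
q = v̄ × d × w = 0.4120 × 1.43 × 3.33 = 1.962 m³/s

1.96 m³/s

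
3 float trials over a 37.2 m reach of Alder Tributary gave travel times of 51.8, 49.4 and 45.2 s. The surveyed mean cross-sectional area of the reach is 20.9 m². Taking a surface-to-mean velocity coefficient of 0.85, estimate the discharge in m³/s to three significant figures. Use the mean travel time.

13.5 m³/s

t̄ = (51.8 + 49.4 + 45.2) / 3 = 48.8 s
v_surface = L / t̄ = 37.2 / 48.8 = 0.7623 m/s
v_mean = 0.85 × 0.7623 = 0.6480 m/s
Q = A × v_mean = 20.9 × 0.6480 = 13.54 m³/s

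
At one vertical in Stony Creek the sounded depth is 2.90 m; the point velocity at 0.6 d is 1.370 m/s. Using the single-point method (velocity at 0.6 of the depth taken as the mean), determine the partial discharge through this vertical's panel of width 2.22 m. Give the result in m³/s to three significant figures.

v̄ = v₀.₆ = 1.370 m/s
q = v̄ × d × w = 1.370 × 2.90 × 2.22 = 8.820 m³/s

8.82 m³/s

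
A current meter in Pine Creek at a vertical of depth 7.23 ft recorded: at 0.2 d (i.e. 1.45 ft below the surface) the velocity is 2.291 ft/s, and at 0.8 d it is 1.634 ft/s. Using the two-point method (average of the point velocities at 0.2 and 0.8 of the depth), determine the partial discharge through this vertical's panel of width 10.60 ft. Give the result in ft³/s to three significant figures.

150 ft³/s

v̄ = (2.291 + 1.634) / 2 = 1.963 ft/s
q = v̄ × d × w = 1.963 × 7.23 × 10.60 = 150.4 ft³/s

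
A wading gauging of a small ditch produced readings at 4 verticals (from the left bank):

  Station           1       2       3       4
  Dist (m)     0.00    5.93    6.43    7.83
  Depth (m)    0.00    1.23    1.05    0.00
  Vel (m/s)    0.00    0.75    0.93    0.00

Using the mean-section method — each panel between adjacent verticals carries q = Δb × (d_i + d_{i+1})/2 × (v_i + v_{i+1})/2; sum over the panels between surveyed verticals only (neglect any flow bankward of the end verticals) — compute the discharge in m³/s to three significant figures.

Panel 1-2: Δb = 5.93 m, d̄ = (0.00+1.23)/2 = 0.615, v̄ = (0.00+0.75)/2 = 0.375 → q = 5.93×0.615×0.375 = 1.368 m³/s
Panel 2-3: Δb = 0.5 m, d̄ = (1.23+1.05)/2 = 1.14, v̄ = (0.75+0.93)/2 = 0.84 → q = 0.5×1.14×0.84 = 0.4788 m³/s
Panel 3-4: Δb = 1.4 m, d̄ = (1.05+0.00)/2 = 0.525, v̄ = (0.93+0.00)/2 = 0.465 → q = 1.4×0.525×0.465 = 0.3418 m³/s
Q = Σ q = 2.188 m³/s

2.19 m³/s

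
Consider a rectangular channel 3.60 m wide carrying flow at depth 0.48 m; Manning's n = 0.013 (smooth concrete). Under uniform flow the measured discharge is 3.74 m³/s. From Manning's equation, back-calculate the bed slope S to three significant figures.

0.00289

A = b·y = 3.60 × 0.48 = 1.728 m²
P = b + 2y = 3.60 + 2×0.48 = 4.560 m
R = A/P = 1.728/4.560 = 0.3789 m
S = (Q·n / (1·A·R^(2/3)))² = (3.74×0.013 / (1×1.728×0.5237))² = 0.002887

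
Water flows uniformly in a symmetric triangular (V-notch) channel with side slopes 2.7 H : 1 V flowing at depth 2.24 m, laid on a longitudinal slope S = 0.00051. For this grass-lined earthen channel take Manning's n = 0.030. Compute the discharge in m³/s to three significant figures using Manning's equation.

10.5 m³/s

A = z·y² = 2.7×2.24² = 13.55 m²
P = 2y√(1+z²) = 2×2.24×√(1+2.7²) = 12.90 m
R = A/P = 13.55/12.90 = 1.050 m
Q = (1/n)·A·R^(2/3)·S^(1/2) = (1/0.030) × 13.55 × 1.050^(2/3) × 0.00051^(1/2) = 10.54 m³/s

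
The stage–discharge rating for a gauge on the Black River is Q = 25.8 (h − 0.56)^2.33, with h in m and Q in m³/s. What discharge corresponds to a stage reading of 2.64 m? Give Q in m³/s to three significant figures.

142 m³/s

Q = 25.8 × (2.64 − 0.56)^2.33 = 25.8 × 2.08^2.33 = 142.1 m³/s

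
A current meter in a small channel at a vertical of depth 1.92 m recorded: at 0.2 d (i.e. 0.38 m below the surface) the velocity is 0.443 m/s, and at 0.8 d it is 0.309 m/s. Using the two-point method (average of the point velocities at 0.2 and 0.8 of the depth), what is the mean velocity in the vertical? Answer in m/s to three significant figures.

0.376 m/s

v̄ = (0.443 + 0.309) / 2 = 0.3760 m/s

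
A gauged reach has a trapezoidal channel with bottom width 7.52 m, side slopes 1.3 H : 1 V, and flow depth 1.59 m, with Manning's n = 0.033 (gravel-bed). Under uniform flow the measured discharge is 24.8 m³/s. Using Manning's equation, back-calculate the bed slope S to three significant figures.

0.00227

A = (b + z·y)·y = (7.52 + 1.3×1.59)×1.59 = 15.24 m²
P = b + 2y√(1+z²) = 7.52 + 2×1.59×√(1+1.3²) = 12.74 m
R = A/P = 15.24/12.74 = 1.197 m
S = (Q·n / (1·A·R^(2/3)))² = (24.8×0.033 / (1×15.24×1.127))² = 0.002268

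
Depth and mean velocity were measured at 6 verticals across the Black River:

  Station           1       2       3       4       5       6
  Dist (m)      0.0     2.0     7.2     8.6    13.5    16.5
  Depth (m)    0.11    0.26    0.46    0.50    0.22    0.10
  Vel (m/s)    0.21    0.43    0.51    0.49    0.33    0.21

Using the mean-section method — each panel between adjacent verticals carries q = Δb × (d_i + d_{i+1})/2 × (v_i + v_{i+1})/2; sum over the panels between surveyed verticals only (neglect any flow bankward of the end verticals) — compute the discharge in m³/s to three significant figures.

2.19 m³/s

Panel 1-2: Δb = 2 m, d̄ = (0.11+0.26)/2 = 0.185, v̄ = (0.21+0.43)/2 = 0.32 → q = 2×0.185×0.32 = 0.1184 m³/s
Panel 2-3: Δb = 5.2 m, d̄ = (0.26+0.46)/2 = 0.36, v̄ = (0.43+0.51)/2 = 0.47 → q = 5.2×0.36×0.47 = 0.8798 m³/s
Panel 3-4: Δb = 1.4 m, d̄ = (0.46+0.50)/2 = 0.48, v̄ = (0.51+0.49)/2 = 0.5 → q = 1.4×0.48×0.5 = 0.3360 m³/s
Panel 4-5: Δb = 4.9 m, d̄ = (0.50+0.22)/2 = 0.36, v̄ = (0.49+0.33)/2 = 0.41 → q = 4.9×0.36×0.41 = 0.7232 m³/s
Panel 5-6: Δb = 3 m, d̄ = (0.22+0.10)/2 = 0.16, v̄ = (0.33+0.21)/2 = 0.27 → q = 3×0.16×0.27 = 0.1296 m³/s
Q = Σ q = 2.187 m³/s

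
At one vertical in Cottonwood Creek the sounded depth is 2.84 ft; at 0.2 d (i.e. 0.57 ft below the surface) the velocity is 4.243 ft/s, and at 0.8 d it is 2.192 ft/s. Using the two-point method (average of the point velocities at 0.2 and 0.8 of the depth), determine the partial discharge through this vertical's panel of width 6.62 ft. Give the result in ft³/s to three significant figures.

60.5 ft³/s

v̄ = (4.243 + 2.192) / 2 = 3.218 ft/s
q = v̄ × d × w = 3.218 × 2.84 × 6.62 = 60.49 ft³/s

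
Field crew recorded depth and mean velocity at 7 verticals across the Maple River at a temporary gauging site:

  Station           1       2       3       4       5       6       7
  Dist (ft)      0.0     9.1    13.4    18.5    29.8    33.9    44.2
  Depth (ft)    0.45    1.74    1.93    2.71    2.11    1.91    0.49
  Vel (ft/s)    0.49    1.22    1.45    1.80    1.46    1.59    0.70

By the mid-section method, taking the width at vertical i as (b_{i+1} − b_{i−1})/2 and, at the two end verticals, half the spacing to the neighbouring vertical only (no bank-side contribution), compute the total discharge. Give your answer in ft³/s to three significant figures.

w_1 = (9.1 − 0.0)/2 = 4.55 ft; q_1 = 0.49 × 0.45 × 4.55 = 1.003 ft³/s
w_2 = (13.4 − 0.0)/2 = 6.7 ft; q_2 = 1.22 × 1.74 × 6.7 = 14.22 ft³/s
w_3 = (18.5 − 9.1)/2 = 4.7 ft; q_3 = 1.45 × 1.93 × 4.7 = 13.15 ft³/s
w_4 = (29.8 − 13.4)/2 = 8.2 ft; q_4 = 1.80 × 2.71 × 8.2 = 40.00 ft³/s
w_5 = (33.9 − 18.5)/2 = 7.7 ft; q_5 = 1.46 × 2.11 × 7.7 = 23.72 ft³/s
w_6 = (44.2 − 29.8)/2 = 7.2 ft; q_6 = 1.59 × 1.91 × 7.2 = 21.87 ft³/s
w_7 = (44.2 − 33.9)/2 = 5.15 ft; q_7 = 0.70 × 0.49 × 5.15 = 1.766 ft³/s
Q = Σ qᵢ = 115.7 ft³/s

116 ft³/s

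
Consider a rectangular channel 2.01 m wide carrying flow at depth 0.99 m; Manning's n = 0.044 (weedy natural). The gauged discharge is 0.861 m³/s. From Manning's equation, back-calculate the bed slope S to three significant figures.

A = b·y = 2.01 × 0.99 = 1.990 m²
P = b + 2y = 2.01 + 2×0.99 = 3.990 m
R = A/P = 1.990/3.990 = 0.4987 m
S = (Q·n / (1·A·R^(2/3)))² = (0.861×0.044 / (1×1.990×0.6289))² = 0.0009164

0.000916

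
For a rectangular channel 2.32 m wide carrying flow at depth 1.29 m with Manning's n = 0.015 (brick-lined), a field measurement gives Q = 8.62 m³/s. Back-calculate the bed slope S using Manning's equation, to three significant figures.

A = b·y = 2.32 × 1.29 = 2.993 m²
P = b + 2y = 2.32 + 2×1.29 = 4.900 m
R = A/P = 2.993/4.900 = 0.6108 m
S = (Q·n / (1·A·R^(2/3)))² = (8.62×0.015 / (1×2.993×0.7199))² = 0.003602

0.00360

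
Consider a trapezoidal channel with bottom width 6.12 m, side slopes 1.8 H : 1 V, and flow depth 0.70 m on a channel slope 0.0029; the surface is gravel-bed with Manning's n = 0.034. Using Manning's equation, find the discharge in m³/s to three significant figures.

A = (b + z·y)·y = (6.12 + 1.8×0.70)×0.70 = 5.166 m²
P = b + 2y√(1+z²) = 6.12 + 2×0.70×√(1+1.8²) = 9.003 m
R = A/P = 5.166/9.003 = 0.5738 m
Q = (1/n)·A·R^(2/3)·S^(1/2) = (1/0.034) × 5.166 × 0.5738^(2/3) × 0.0029^(1/2) = 5.650 m³/s

5.65 m³/s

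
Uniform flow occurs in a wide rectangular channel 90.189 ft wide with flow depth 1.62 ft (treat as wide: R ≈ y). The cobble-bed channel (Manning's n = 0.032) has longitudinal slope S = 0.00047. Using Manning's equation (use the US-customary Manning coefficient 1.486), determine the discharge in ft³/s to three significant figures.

203 ft³/s

A = b·y = 90.189 × 1.62 = 146.1 ft²
Wide channel: R ≈ y = 1.62 ft
Q = (1.486/n)·A·R^(2/3)·S^(1/2) = (1.486/0.032) × 146.1 × 1.620^(2/3) × 0.00047^(1/2) = 202.9 ft³/s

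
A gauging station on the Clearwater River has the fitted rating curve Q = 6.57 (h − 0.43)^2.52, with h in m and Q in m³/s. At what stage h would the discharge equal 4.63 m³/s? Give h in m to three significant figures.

1.30 m

h − h₀ = (Q/C)^(1/b) = (4.63/6.57)^(1/2.52) = 0.8703 m
h = 0.43 + 0.8703 = 1.300 m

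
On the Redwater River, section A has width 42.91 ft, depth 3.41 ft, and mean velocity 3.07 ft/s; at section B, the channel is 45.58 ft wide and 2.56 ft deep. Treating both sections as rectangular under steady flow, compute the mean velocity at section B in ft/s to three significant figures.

Q = A₁V₁ = (42.91×3.41) × 3.07 = 449.2 ft³/s
A₂ = 45.58 × 2.56 = 116.7 ft²
V₂ = Q/A₂ = 449.2/116.7 = 3.850 ft/s

3.85 ft/s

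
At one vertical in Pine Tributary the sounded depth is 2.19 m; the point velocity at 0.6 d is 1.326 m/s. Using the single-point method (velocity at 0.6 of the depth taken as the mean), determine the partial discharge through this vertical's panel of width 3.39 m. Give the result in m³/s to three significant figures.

9.84 m³/s

v̄ = v₀.₆ = 1.326 m/s
q = v̄ × d × w = 1.326 × 2.19 × 3.39 = 9.844 m³/s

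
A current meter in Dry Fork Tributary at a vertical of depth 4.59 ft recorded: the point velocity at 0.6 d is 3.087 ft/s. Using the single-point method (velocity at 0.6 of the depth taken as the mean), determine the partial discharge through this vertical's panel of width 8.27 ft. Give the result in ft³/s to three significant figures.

v̄ = v₀.₆ = 3.087 ft/s
q = v̄ × d × w = 3.087 × 4.59 × 8.27 = 117.2 ft³/s

117 ft³/s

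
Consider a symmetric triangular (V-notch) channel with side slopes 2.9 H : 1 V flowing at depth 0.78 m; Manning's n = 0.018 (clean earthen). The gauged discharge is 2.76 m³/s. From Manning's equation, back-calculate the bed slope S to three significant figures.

0.00300

A = z·y² = 2.9×0.78² = 1.764 m²
P = 2y√(1+z²) = 2×0.78×√(1+2.9²) = 4.785 m
R = A/P = 1.764/4.785 = 0.3687 m
S = (Q·n / (1·A·R^(2/3)))² = (2.76×0.018 / (1×1.764×0.5142))² = 0.002999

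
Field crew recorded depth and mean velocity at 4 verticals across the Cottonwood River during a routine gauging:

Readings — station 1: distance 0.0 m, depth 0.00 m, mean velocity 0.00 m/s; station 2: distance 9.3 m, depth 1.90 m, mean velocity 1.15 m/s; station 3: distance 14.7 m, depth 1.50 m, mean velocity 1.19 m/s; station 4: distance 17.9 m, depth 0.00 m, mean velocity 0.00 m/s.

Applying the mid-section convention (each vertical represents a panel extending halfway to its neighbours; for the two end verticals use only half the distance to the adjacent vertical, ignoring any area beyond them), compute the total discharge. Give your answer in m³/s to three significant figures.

23.7 m³/s

w_2 = (14.7 − 0.0)/2 = 7.35 m; q_2 = 1.15 × 1.90 × 7.35 = 16.06 m³/s
w_3 = (17.9 − 9.3)/2 = 4.3 m; q_3 = 1.19 × 1.50 × 4.3 = 7.676 m³/s
Stations 1, 4 contribute zero (depth or velocity is 0).
Q = Σ qᵢ = 23.74 m³/s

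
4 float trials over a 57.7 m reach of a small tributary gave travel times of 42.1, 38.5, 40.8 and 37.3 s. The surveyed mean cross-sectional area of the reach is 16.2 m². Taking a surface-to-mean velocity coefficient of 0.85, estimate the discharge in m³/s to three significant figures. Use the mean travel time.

20.0 m³/s

t̄ = (42.1 + 38.5 + 40.8 + 37.3) / 4 = 39.675 s
v_surface = L / t̄ = 57.7 / 39.675 = 1.454 m/s
v_mean = 0.85 × 1.454 = 1.236 m/s
Q = A × v_mean = 16.2 × 1.236 = 20.03 m³/s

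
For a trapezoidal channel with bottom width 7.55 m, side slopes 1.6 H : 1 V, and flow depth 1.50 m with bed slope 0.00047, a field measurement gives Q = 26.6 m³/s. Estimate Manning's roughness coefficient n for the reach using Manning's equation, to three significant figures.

A = (b + z·y)·y = (7.55 + 1.6×1.50)×1.50 = 14.93 m²
P = b + 2y√(1+z²) = 7.55 + 2×1.50×√(1+1.6²) = 13.21 m
R = A/P = 14.93/13.21 = 1.130 m
n = (1/Q)·A·R^(2/3)·S^(1/2) = (1/26.6) × 14.93 × 1.085 × 0.02168 = 0.01320

0.0132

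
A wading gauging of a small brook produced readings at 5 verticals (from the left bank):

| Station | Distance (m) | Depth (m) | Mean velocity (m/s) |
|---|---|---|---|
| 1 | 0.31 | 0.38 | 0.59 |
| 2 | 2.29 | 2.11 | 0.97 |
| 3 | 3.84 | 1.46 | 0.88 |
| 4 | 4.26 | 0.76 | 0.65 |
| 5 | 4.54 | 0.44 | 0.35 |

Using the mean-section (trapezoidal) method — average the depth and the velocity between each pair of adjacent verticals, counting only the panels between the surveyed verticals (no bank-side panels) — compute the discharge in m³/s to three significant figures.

Panel 1-2: Δb = 1.98 m, d̄ = (0.38+2.11)/2 = 1.245, v̄ = (0.59+0.97)/2 = 0.78 → q = 1.98×1.245×0.78 = 1.923 m³/s
Panel 2-3: Δb = 1.55 m, d̄ = (2.11+1.46)/2 = 1.785, v̄ = (0.97+0.88)/2 = 0.925 → q = 1.55×1.785×0.925 = 2.559 m³/s
Panel 3-4: Δb = 0.42 m, d̄ = (1.46+0.76)/2 = 1.11, v̄ = (0.88+0.65)/2 = 0.765 → q = 0.42×1.11×0.765 = 0.3566 m³/s
Panel 4-5: Δb = 0.28 m, d̄ = (0.76+0.44)/2 = 0.6, v̄ = (0.65+0.35)/2 = 0.5 → q = 0.28×0.6×0.5 = 0.08400 m³/s
Q = Σ q = 4.923 m³/s

4.92 m³/s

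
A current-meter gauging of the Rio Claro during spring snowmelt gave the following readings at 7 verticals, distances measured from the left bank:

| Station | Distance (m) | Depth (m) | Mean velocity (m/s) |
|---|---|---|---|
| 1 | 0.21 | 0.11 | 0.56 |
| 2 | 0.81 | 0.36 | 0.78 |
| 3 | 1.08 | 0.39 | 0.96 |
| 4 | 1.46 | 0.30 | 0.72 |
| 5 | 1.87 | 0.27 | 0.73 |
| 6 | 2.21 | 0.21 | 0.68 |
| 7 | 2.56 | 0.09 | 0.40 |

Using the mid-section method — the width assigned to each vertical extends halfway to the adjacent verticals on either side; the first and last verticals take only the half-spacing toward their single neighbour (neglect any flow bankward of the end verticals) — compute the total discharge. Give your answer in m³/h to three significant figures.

w_1 = (0.81 − 0.21)/2 = 0.3 m; q_1 = 0.56 × 0.11 × 0.3 = 0.01848 m³/s
w_2 = (1.08 − 0.21)/2 = 0.435 m; q_2 = 0.78 × 0.36 × 0.435 = 0.1221 m³/s
w_3 = (1.46 − 0.81)/2 = 0.325 m; q_3 = 0.96 × 0.39 × 0.325 = 0.1217 m³/s
w_4 = (1.87 − 1.08)/2 = 0.395 m; q_4 = 0.72 × 0.30 × 0.395 = 0.08532 m³/s
w_5 = (2.21 − 1.46)/2 = 0.375 m; q_5 = 0.73 × 0.27 × 0.375 = 0.07391 m³/s
w_6 = (2.56 − 1.87)/2 = 0.345 m; q_6 = 0.68 × 0.21 × 0.345 = 0.04927 m³/s
w_7 = (2.56 − 2.21)/2 = 0.175 m; q_7 = 0.40 × 0.09 × 0.175 = 0.006300 m³/s
Q = Σ qᵢ = 0.4771 m³/s
= 0.4771 × 3600 = 1718 m³/h

1720 m³/h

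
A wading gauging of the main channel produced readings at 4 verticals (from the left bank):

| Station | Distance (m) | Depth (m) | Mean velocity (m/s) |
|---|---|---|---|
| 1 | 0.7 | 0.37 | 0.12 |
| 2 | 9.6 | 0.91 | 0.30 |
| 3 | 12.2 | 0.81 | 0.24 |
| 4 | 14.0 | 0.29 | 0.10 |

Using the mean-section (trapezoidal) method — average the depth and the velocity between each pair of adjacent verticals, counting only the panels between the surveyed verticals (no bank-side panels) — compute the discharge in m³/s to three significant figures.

Panel 1-2: Δb = 8.9 m, d̄ = (0.37+0.91)/2 = 0.64, v̄ = (0.12+0.30)/2 = 0.21 → q = 8.9×0.64×0.21 = 1.196 m³/s
Panel 2-3: Δb = 2.6 m, d̄ = (0.91+0.81)/2 = 0.86, v̄ = (0.30+0.24)/2 = 0.27 → q = 2.6×0.86×0.27 = 0.6037 m³/s
Panel 3-4: Δb = 1.8 m, d̄ = (0.81+0.29)/2 = 0.55, v̄ = (0.24+0.10)/2 = 0.17 → q = 1.8×0.55×0.17 = 0.1683 m³/s
Q = Σ q = 1.968 m³/s

1.97 m³/s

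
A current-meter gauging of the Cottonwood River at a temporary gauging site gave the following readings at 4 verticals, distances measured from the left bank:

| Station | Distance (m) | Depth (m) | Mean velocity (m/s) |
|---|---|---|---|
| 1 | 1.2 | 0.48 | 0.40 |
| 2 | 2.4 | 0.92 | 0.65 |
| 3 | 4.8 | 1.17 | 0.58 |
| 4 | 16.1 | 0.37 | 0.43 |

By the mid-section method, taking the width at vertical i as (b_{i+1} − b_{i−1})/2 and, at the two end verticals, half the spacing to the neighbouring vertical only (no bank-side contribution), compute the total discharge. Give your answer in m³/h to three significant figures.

w_1 = (2.4 − 1.2)/2 = 0.6 m; q_1 = 0.40 × 0.48 × 0.6 = 0.1152 m³/s
w_2 = (4.8 − 1.2)/2 = 1.8 m; q_2 = 0.65 × 0.92 × 1.8 = 1.076 m³/s
w_3 = (16.1 − 2.4)/2 = 6.85 m; q_3 = 0.58 × 1.17 × 6.85 = 4.648 m³/s
w_4 = (16.1 − 4.8)/2 = 5.65 m; q_4 = 0.43 × 0.37 × 5.65 = 0.8989 m³/s
Q = Σ qᵢ = 6.739 m³/s
= 6.739 × 3600 = 24260 m³/h

24300 m³/h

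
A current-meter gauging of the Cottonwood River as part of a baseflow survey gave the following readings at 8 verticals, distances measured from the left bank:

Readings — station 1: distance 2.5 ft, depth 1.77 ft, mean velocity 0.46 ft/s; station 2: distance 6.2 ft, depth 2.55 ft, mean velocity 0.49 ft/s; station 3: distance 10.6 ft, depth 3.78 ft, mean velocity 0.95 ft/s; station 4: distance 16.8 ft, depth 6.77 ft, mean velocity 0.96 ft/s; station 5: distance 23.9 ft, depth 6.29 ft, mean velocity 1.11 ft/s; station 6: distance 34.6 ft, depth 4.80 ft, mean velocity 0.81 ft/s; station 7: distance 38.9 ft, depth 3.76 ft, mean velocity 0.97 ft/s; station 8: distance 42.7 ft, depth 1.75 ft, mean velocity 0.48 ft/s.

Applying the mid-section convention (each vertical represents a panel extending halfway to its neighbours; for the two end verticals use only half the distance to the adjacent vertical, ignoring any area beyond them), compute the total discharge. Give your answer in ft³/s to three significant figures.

176 ft³/s

w_1 = (6.2 − 2.5)/2 = 1.85 ft; q_1 = 0.46 × 1.77 × 1.85 = 1.506 ft³/s
w_2 = (10.6 − 2.5)/2 = 4.05 ft; q_2 = 0.49 × 2.55 × 4.05 = 5.060 ft³/s
w_3 = (16.8 − 6.2)/2 = 5.3 ft; q_3 = 0.95 × 3.78 × 5.3 = 19.03 ft³/s
w_4 = (23.9 − 10.6)/2 = 6.65 ft; q_4 = 0.96 × 6.77 × 6.65 = 43.22 ft³/s
w_5 = (34.6 − 16.8)/2 = 8.9 ft; q_5 = 1.11 × 6.29 × 8.9 = 62.14 ft³/s
w_6 = (38.9 − 23.9)/2 = 7.5 ft; q_6 = 0.81 × 4.80 × 7.5 = 29.16 ft³/s
w_7 = (42.7 − 34.6)/2 = 4.05 ft; q_7 = 0.97 × 3.76 × 4.05 = 14.77 ft³/s
w_8 = (42.7 − 38.9)/2 = 1.9 ft; q_8 = 0.48 × 1.75 × 1.9 = 1.596 ft³/s
Q = Σ qᵢ = 176.5 ft³/s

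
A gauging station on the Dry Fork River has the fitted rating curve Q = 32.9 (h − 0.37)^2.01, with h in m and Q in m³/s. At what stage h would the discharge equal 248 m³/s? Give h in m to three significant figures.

3.10 m

h − h₀ = (Q/C)^(1/b) = (248/32.9)^(1/2.01) = 2.732 m
h = 0.37 + 2.732 = 3.102 m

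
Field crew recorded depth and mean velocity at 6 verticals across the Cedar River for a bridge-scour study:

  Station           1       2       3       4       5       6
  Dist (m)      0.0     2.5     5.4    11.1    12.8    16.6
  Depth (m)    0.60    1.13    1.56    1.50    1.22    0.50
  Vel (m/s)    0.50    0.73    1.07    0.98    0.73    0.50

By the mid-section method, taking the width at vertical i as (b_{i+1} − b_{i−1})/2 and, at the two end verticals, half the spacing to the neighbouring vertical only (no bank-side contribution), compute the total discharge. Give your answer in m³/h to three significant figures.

w_1 = (2.5 − 0.0)/2 = 1.25 m; q_1 = 0.50 × 0.60 × 1.25 = 0.3750 m³/s
w_2 = (5.4 − 0.0)/2 = 2.7 m; q_2 = 0.73 × 1.13 × 2.7 = 2.227 m³/s
w_3 = (11.1 − 2.5)/2 = 4.3 m; q_3 = 1.07 × 1.56 × 4.3 = 7.178 m³/s
w_4 = (12.8 − 5.4)/2 = 3.7 m; q_4 = 0.98 × 1.50 × 3.7 = 5.439 m³/s
w_5 = (16.6 − 11.1)/2 = 2.75 m; q_5 = 0.73 × 1.22 × 2.75 = 2.449 m³/s
w_6 = (16.6 − 12.8)/2 = 1.9 m; q_6 = 0.50 × 0.50 × 1.9 = 0.4750 m³/s
Q = Σ qᵢ = 18.14 m³/s
= 18.14 × 3600 = 65310 m³/h

65300 m³/h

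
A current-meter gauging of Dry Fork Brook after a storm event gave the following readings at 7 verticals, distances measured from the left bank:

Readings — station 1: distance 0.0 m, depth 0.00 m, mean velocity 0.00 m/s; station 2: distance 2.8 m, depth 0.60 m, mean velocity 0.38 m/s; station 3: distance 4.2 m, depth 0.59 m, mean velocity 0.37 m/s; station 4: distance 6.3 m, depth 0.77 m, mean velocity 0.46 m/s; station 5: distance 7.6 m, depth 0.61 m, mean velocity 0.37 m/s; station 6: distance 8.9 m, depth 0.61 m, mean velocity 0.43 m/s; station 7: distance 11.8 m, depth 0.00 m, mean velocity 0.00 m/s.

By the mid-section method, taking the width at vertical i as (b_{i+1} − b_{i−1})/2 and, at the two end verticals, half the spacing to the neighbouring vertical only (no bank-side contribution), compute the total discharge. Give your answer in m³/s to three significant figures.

w_2 = (4.2 − 0.0)/2 = 2.1 m; q_2 = 0.38 × 0.60 × 2.1 = 0.4788 m³/s
w_3 = (6.3 − 2.8)/2 = 1.75 m; q_3 = 0.37 × 0.59 × 1.75 = 0.3820 m³/s
w_4 = (7.6 − 4.2)/2 = 1.7 m; q_4 = 0.46 × 0.77 × 1.7 = 0.6021 m³/s
w_5 = (8.9 − 6.3)/2 = 1.3 m; q_5 = 0.37 × 0.61 × 1.3 = 0.2934 m³/s
w_6 = (11.8 − 7.6)/2 = 2.1 m; q_6 = 0.43 × 0.61 × 2.1 = 0.5508 m³/s
Stations 1, 7 contribute zero (depth or velocity is 0).
Q = Σ qᵢ = 2.307 m³/s

2.31 m³/s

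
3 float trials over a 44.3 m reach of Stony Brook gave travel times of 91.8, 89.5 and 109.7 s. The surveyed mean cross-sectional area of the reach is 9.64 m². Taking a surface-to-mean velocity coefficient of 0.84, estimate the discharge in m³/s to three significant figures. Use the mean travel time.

t̄ = (91.8 + 89.5 + 109.7) / 3 = 97 s
v_surface = L / t̄ = 44.3 / 97 = 0.4567 m/s
v_mean = 0.84 × 0.4567 = 0.3836 m/s
Q = A × v_mean = 9.64 × 0.3836 = 3.698 m³/s

3.70 m³/s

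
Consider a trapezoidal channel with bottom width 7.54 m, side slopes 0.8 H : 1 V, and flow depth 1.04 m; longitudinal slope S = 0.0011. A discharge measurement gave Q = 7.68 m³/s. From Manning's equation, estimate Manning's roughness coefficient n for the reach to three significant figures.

0.0338

A = (b + z·y)·y = (7.54 + 0.8×1.04)×1.04 = 8.707 m²
P = b + 2y√(1+z²) = 7.54 + 2×1.04×√(1+0.8²) = 10.20 m
R = A/P = 8.707/10.20 = 0.8533 m
n = (1/Q)·A·R^(2/3)·S^(1/2) = (1/7.68) × 8.707 × 0.8996 × 0.03317 = 0.03383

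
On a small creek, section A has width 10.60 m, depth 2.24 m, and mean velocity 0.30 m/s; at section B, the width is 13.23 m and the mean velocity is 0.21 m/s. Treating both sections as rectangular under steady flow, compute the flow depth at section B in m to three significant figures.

Q = A₁V₁ = (10.60×2.24) × 0.30 = 7.123 m³/s
d₂ = Q/(b₂ V₂) = 7.123/(13.23×0.21) = 2.564 m

2.56 m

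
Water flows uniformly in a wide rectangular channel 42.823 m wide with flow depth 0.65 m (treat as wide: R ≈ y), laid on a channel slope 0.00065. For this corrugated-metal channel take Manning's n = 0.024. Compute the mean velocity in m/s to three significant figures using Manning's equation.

0.797 m/s

A = b·y = 42.823 × 0.65 = 27.83 m²
Wide channel: R ≈ y = 0.65 m
Q = (1/n)·A·R^(2/3)·S^(1/2) = (1/0.024) × 27.83 × 0.6500^(2/3) × 0.00065^(1/2) = 22.19 m³/s
V = Q/A = 22.19/27.83 = 0.7971 m/s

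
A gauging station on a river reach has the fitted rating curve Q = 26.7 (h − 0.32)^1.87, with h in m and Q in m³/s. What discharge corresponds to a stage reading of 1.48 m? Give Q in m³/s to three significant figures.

Q = 26.7 × (1.48 − 0.32)^1.87 = 26.7 × 1.16^1.87 = 35.24 m³/s

35.2 m³/s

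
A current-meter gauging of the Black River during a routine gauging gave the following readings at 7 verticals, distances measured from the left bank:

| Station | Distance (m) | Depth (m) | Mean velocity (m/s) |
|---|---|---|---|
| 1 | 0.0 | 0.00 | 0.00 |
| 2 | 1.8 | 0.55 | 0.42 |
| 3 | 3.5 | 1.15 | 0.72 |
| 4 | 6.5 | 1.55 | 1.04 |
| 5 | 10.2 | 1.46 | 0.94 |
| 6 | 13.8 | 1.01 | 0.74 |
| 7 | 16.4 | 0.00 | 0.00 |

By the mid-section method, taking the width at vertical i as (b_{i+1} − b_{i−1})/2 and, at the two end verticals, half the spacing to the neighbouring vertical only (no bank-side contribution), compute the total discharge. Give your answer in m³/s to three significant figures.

w_2 = (3.5 − 0.0)/2 = 1.75 m; q_2 = 0.42 × 0.55 × 1.75 = 0.4043 m³/s
w_3 = (6.5 − 1.8)/2 = 2.35 m; q_3 = 0.72 × 1.15 × 2.35 = 1.946 m³/s
w_4 = (10.2 − 3.5)/2 = 3.35 m; q_4 = 1.04 × 1.55 × 3.35 = 5.400 m³/s
w_5 = (13.8 − 6.5)/2 = 3.65 m; q_5 = 0.94 × 1.46 × 3.65 = 5.009 m³/s
w_6 = (16.4 − 10.2)/2 = 3.1 m; q_6 = 0.74 × 1.01 × 3.1 = 2.317 m³/s
Stations 1, 7 contribute zero (depth or velocity is 0).
Q = Σ qᵢ = 15.08 m³/s

15.1 m³/s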